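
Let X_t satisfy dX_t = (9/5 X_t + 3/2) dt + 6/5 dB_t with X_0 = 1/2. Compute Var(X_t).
Var(X_t) = 2*exp(18*t/5)/5 - 2/5

The variance V(t) = Var(X_t) satisfies V'(t) = 2 a V(t) + c^2 with V(0) = 0 (drift coefficient is linear in X, diffusion is constant). With a = 9/5, c = 6/5, the solution is
  V(t) = (c^2 / (2 a)) * (exp(2 a t) - 1)
       = ((6/5)^2 / (2*(9/5))) * (exp((18/5) t) - 1)
       = 2*exp(18*t/5)/5 - 2/5.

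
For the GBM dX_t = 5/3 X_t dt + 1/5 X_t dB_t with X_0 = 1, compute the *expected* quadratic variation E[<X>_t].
E[<X>_t] = 3*exp(253*t/75)/253 - 3/253

<X>_t = int_0^t ((1/5) * X_s)^2 ds. Taking expectation inside the integral: E[<X>_t] = (1/5)^2 * int_0^t E[X_s^2] ds. For GBM, E[X_s^2] = x_0^2 * exp((2 mu + sigma^2) s). Integrating:
  E[<X>_t] = (1/5)^2 * 1^2 * (exp((2*(5/3) + (1/5)^2) t) - 1) / (2*(5/3) + (1/5)^2)
           = (1/5)^2 * 1^2 * (exp((253/75) t) - 1) / (253/75) = 3*exp(253*t/75)/253 - 3/253.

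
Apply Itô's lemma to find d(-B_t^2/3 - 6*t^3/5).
d(-B_t^2/3 - 6*t^3/5) = (-18*t^2/5 - 1/3) dt + (-2*B_t/3) dB_t

Itô's formula for f(t, x): d f(t, B_t) = (f_t + (1/2) f_xx) dt + f_x dB_t. Compute partials of f(t, x) = -6*t^3/5 - x^2/3:
  f_t(t,x)  = -18*t^2/5
  f_x(t,x)  = -2*x/3
  f_xx(t,x) = -2/3
Assemble drift = f_t + (1/2) f_xx = -18*t^2/5 - 1/3 and diffusion = f_x = -2*x/3. Substituting x = B_t:
  d(-B_t^2/3 - 6*t^3/5) = (-18*t^2/5 - 1/3) dt + (-2*B_t/3) dB_t.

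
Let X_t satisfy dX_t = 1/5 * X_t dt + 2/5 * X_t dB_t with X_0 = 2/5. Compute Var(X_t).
Var(X_t) = 4*(exp(4*t/25) - 1)*exp(2*t/5)/25

For GBM dX = mu X dt + sigma X dB with X_0 = x_0, apply Itô to Y = log X: dY = (mu - sigma^2/2) dt + sigma dB, so Y_t = log(x_0) + (mu - sigma^2/2) t + sigma B_t and hence X_t = x_0 * exp((mu - sigma^2/2) t + sigma B_t).
With mu = 1/5, sigma = 2/5, x_0 = 2/5, this gives:
  X_t = 2/5 * exp((3/25) * t + (2/5) * B_t).
Since sigma*B_t ~ Normal(0, sigma^2 t), E[exp(sigma*B_t)] = exp(sigma^2 t / 2); so E[X_t] = x_0 * exp((mu - sigma^2/2) t) * exp(sigma^2 t / 2) = x_0 * exp(mu t) = 2*exp(t/5)/5.
Var(X_t) = E[X_t^2] - (E[X_t])^2 = x_0^2 * exp(2 mu t) * (exp(sigma^2 t) - 1) = 4*(exp(4*t/25) - 1)*exp(2*t/5)/25.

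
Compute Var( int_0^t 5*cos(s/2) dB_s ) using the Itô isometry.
Var = 25*t/2 + 25*sin(t)/2

The Itô integral of a deterministic integrand f(s) has mean 0 because each increment f(s) * (B_{s+ds} - B_s) has mean 0. By the Itô isometry:
  Var( int_0^t f(s) dB_s ) = E[ (int_0^t f(s) dB_s)^2 ] = int_0^t f(s)^2 ds.
Here f(s) = 5*cos(s/2), so f(s)^2 = 25*cos(s/2)^2. Integrate:
  int_0^t (25*cos(s/2)^2) ds = 25*t/2 + 25*sin(t)/2.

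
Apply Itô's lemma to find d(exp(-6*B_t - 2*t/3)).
d(exp(-6*B_t - 2*t/3)) = (52*exp(-6*B_t - 2*t/3)/3) dt + (-6*exp(-6*B_t - 2*t/3)) dB_t

Itô's formula for f(t, x): d f(t, B_t) = (f_t + (1/2) f_xx) dt + f_x dB_t. Compute partials of f(t, x) = exp(-2*t/3 - 6*x):
  f_t(t,x)  = -2*exp(-2*t/3 - 6*x)/3
  f_x(t,x)  = -6*exp(-2*t/3 - 6*x)
  f_xx(t,x) = 36*exp(-2*t/3 - 6*x)
Assemble drift = f_t + (1/2) f_xx = 52*exp(-2*t/3 - 6*x)/3 and diffusion = f_x = -6*exp(-2*t/3 - 6*x). Substituting x = B_t:
  d(exp(-6*B_t - 2*t/3)) = (52*exp(-6*B_t - 2*t/3)/3) dt + (-6*exp(-6*B_t - 2*t/3)) dB_t.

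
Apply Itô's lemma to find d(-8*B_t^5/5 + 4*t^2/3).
d(-8*B_t^5/5 + 4*t^2/3) = (-16*B_t^3 + 8*t/3) dt + (-8*B_t^4) dB_t

Itô's formula for f(t, x): d f(t, B_t) = (f_t + (1/2) f_xx) dt + f_x dB_t. Compute partials of f(t, x) = 4*t^2/3 - 8*x^5/5:
  f_t(t,x)  = 8*t/3
  f_x(t,x)  = -8*x^4
  f_xx(t,x) = -32*x^3
Assemble drift = f_t + (1/2) f_xx = 8*t/3 - 16*x^3 and diffusion = f_x = -8*x^4. Substituting x = B_t:
  d(-8*B_t^5/5 + 4*t^2/3) = (-16*B_t^3 + 8*t/3) dt + (-8*B_t^4) dB_t.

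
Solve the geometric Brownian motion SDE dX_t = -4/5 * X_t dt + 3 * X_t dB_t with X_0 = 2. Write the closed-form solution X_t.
X_t = 2 * exp((-53/10) * t + (3) * B_t)

For GBM dX = mu X dt + sigma X dB with X_0 = x_0, apply Itô to Y = log X: dY = (mu - sigma^2/2) dt + sigma dB, so Y_t = log(x_0) + (mu - sigma^2/2) t + sigma B_t and hence X_t = x_0 * exp((mu - sigma^2/2) t + sigma B_t).
With mu = -4/5, sigma = 3, x_0 = 2, this gives:
  X_t = 2 * exp((-53/10) * t + (3) * B_t).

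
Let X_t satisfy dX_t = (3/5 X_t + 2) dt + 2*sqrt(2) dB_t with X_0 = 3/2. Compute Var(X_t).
Var(X_t) = 20*exp(6*t/5)/3 - 20/3

The variance V(t) = Var(X_t) satisfies V'(t) = 2 a V(t) + c^2 with V(0) = 0 (drift coefficient is linear in X, diffusion is constant). With a = 3/5, c = 2*sqrt(2), the solution is
  V(t) = (c^2 / (2 a)) * (exp(2 a t) - 1)
       = ((2*sqrt(2))^2 / (2*(3/5))) * (exp((6/5) t) - 1)
       = 20*exp(6*t/5)/3 - 20/3.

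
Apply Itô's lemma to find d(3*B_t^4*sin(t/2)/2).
d(3*B_t^4*sin(t/2)/2) = (3*B_t^2*(B_t^2*cos(t/2) + 12*sin(t/2))/4) dt + (6*B_t^3*sin(t/2)) dB_t

Itô's formula for f(t, x): d f(t, B_t) = (f_t + (1/2) f_xx) dt + f_x dB_t. Compute partials of f(t, x) = 3*x^4*sin(t/2)/2:
  f_t(t,x)  = 3*x^4*cos(t/2)/4
  f_x(t,x)  = 6*x^3*sin(t/2)
  f_xx(t,x) = 18*x^2*sin(t/2)
Assemble drift = f_t + (1/2) f_xx = 3*x^2*(x^2*cos(t/2) + 12*sin(t/2))/4 and diffusion = f_x = 6*x^3*sin(t/2). Substituting x = B_t:
  d(3*B_t^4*sin(t/2)/2) = (3*B_t^2*(B_t^2*cos(t/2) + 12*sin(t/2))/4) dt + (6*B_t^3*sin(t/2)) dB_t.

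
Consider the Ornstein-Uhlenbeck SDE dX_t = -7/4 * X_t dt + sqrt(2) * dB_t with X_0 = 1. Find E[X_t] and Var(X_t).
E[X_t] = exp(-7*t/4); Var(X_t) = 4/7 - 4*exp(-7*t/2)/7

The OU SDE dX = -theta X dt + sigma dB admits the integrating factor exp(theta t): d(exp(theta t) X_t) = sigma exp(theta t) dB_t. Integrating from 0 to t:
  X_t = x_0 * exp(-theta t) + sigma * int_0^t exp(-theta (t-s)) dB_s.
The Itô integral has mean 0 and (by the Itô isometry) variance sigma^2 * int_0^t exp(-2 theta (t - s)) ds = sigma^2 * (1 - exp(-2 theta t)) / (2 theta).
With theta = 7/4, sigma = sqrt(2), x_0 = 1:
  E[X_t] = 1 * exp(-7/4 t) = exp(-7*t/4)
  Var(X_t) = (sqrt(2))^2 * (1 - exp(-2*7/4 t)) / (2 * 7/4) = 4/7 - 4*exp(-7*t/2)/7.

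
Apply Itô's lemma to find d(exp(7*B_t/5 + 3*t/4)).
d(exp(7*B_t/5 + 3*t/4)) = (173*exp(7*B_t/5 + 3*t/4)/100) dt + (7*exp(7*B_t/5 + 3*t/4)/5) dB_t

Itô's formula for f(t, x): d f(t, B_t) = (f_t + (1/2) f_xx) dt + f_x dB_t. Compute partials of f(t, x) = exp(3*t/4 + 7*x/5):
  f_t(t,x)  = 3*exp(3*t/4 + 7*x/5)/4
  f_x(t,x)  = 7*exp(3*t/4 + 7*x/5)/5
  f_xx(t,x) = 49*exp(3*t/4 + 7*x/5)/25
Assemble drift = f_t + (1/2) f_xx = 173*exp(3*t/4 + 7*x/5)/100 and diffusion = f_x = 7*exp(3*t/4 + 7*x/5)/5. Substituting x = B_t:
  d(exp(7*B_t/5 + 3*t/4)) = (173*exp(7*B_t/5 + 3*t/4)/100) dt + (7*exp(7*B_t/5 + 3*t/4)/5) dB_t.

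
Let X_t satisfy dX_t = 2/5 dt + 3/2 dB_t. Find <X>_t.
<X>_t = 9*t/4

For an Itô process dX_t = a(t) dt + b(t) dB_t, the quadratic variation is <X>_t = int_0^t b(s)^2 ds (the drift term does not contribute). Here b(s) = 3/2, so
  b(s)^2 = 9/4.
Integrating from 0 to t:
  <X>_t = int_0^t (9/4) ds = 9*t/4.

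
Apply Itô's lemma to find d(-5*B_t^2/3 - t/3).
d(-5*B_t^2/3 - t/3) = (-2) dt + (-10*B_t/3) dB_t

Itô's formula for f(t, x): d f(t, B_t) = (f_t + (1/2) f_xx) dt + f_x dB_t. Compute partials of f(t, x) = -t/3 - 5*x^2/3:
  f_t(t,x)  = -1/3
  f_x(t,x)  = -10*x/3
  f_xx(t,x) = -10/3
Assemble drift = f_t + (1/2) f_xx = -2 and diffusion = f_x = -10*x/3. Substituting x = B_t:
  d(-5*B_t^2/3 - t/3) = (-2) dt + (-10*B_t/3) dB_t.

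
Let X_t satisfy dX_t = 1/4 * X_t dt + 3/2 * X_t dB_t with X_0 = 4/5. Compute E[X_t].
E[X_t] = 4*exp(t/4)/5

For GBM dX = mu X dt + sigma X dB with X_0 = x_0, apply Itô to Y = log X: dY = (mu - sigma^2/2) dt + sigma dB, so Y_t = log(x_0) + (mu - sigma^2/2) t + sigma B_t and hence X_t = x_0 * exp((mu - sigma^2/2) t + sigma B_t).
With mu = 1/4, sigma = 3/2, x_0 = 4/5, this gives:
  X_t = 4/5 * exp((-7/8) * t + (3/2) * B_t).
Since sigma*B_t ~ Normal(0, sigma^2 t), E[exp(sigma*B_t)] = exp(sigma^2 t / 2); so E[X_t] = x_0 * exp((mu - sigma^2/2) t) * exp(sigma^2 t / 2) = x_0 * exp(mu t) = 4*exp(t/4)/5.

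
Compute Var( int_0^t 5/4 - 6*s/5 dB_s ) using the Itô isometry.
Var = t*(192*t^2 - 600*t + 625)/400

The Itô integral of a deterministic integrand f(s) has mean 0 because each increment f(s) * (B_{s+ds} - B_s) has mean 0. By the Itô isometry:
  Var( int_0^t f(s) dB_s ) = E[ (int_0^t f(s) dB_s)^2 ] = int_0^t f(s)^2 ds.
Here f(s) = 5/4 - 6*s/5, so f(s)^2 = (24*s - 25)^2/400. Integrate:
  int_0^t ((24*s - 25)^2/400) ds = t*(192*t^2 - 600*t + 625)/400.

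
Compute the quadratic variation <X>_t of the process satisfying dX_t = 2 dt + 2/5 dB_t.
<X>_t = 4*t/25

For an Itô process dX_t = a(t) dt + b(t) dB_t, the quadratic variation is <X>_t = int_0^t b(s)^2 ds (the drift term does not contribute). Here b(s) = 2/5, so
  b(s)^2 = 4/25.
Integrating from 0 to t:
  <X>_t = int_0^t (4/25) ds = 4*t/25.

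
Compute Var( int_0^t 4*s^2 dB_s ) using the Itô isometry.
Var = 16*t^5/5

The Itô integral of a deterministic integrand f(s) has mean 0 because each increment f(s) * (B_{s+ds} - B_s) has mean 0. By the Itô isometry:
  Var( int_0^t f(s) dB_s ) = E[ (int_0^t f(s) dB_s)^2 ] = int_0^t f(s)^2 ds.
Here f(s) = 4*s^2, so f(s)^2 = 16*s^4. Integrate:
  int_0^t (16*s^4) ds = 16*t^5/5.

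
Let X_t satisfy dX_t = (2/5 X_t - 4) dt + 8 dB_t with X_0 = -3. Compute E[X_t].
E[X_t] = 10 - 13*exp(2*t/5)

Taking expectations and using E[dB_t] = 0, the mean m(t) = E[X_t] satisfies the ODE m'(t) = a m(t) + b with m(0) = x_0. With a = 2/5, b = -4, x_0 = -3, the solution is
  m(t) = x_0 * exp(a t) + (b/a) * (exp(a t) - 1)
       = (-3) * exp((2/5) t) + ((-4)/(2/5)) * (exp((2/5) t) - 1)
       = 10 - 13*exp(2*t/5).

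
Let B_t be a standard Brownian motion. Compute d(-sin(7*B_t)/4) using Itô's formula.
d(-sin(7*B_t)/4) = (49*sin(7*B_t)/8) dt + (-7*cos(7*B_t)/4) dB_t

Itô's formula for f(B_t) gives d f(B_t) = f'(B_t) dB_t + (1/2) f''(B_t) dt. Compute derivatives of f(x) = -sin(7*x)/4:
  f'(x)  = -7*cos(7*x)/4
  f''(x) = 49*sin(7*x)/4
Substitute x = B_t and multiply the f'' term by 1/2:
  drift     = (1/2) * (49*sin(7*x)/4) evaluated at B_t = 49*sin(7*B_t)/8
  diffusion = (-7*cos(7*x)/4) evaluated at B_t = -7*cos(7*B_t)/4
Therefore d(-sin(7*B_t)/4) = (49*sin(7*B_t)/8) dt + (-7*cos(7*B_t)/4) dB_t.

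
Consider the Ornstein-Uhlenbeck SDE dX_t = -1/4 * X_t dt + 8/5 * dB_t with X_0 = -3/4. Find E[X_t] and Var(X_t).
E[X_t] = -3*exp(-t/4)/4; Var(X_t) = 128/25 - 128*exp(-t/2)/25

The OU SDE dX = -theta X dt + sigma dB admits the integrating factor exp(theta t): d(exp(theta t) X_t) = sigma exp(theta t) dB_t. Integrating from 0 to t:
  X_t = x_0 * exp(-theta t) + sigma * int_0^t exp(-theta (t-s)) dB_s.
The Itô integral has mean 0 and (by the Itô isometry) variance sigma^2 * int_0^t exp(-2 theta (t - s)) ds = sigma^2 * (1 - exp(-2 theta t)) / (2 theta).
With theta = 1/4, sigma = 8/5, x_0 = -3/4:
  E[X_t] = -3/4 * exp(-1/4 t) = -3*exp(-t/4)/4
  Var(X_t) = (8/5)^2 * (1 - exp(-2*1/4 t)) / (2 * 1/4) = 128/25 - 128*exp(-t/2)/25.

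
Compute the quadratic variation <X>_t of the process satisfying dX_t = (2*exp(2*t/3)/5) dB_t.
<X>_t = 3*exp(4*t/3)/25 - 3/25

For an Itô process dX_t = a(t) dt + b(t) dB_t, the quadratic variation is <X>_t = int_0^t b(s)^2 ds (the drift term does not contribute). Here b(s) = 2*exp(2*s/3)/5, so
  b(s)^2 = 4*exp(4*s/3)/25.
Integrating from 0 to t:
  <X>_t = int_0^t (4*exp(4*s/3)/25) ds = 3*exp(4*t/3)/25 - 3/25.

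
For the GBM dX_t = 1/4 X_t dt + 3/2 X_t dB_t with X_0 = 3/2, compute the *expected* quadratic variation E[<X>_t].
E[<X>_t] = 81*exp(11*t/4)/44 - 81/44

<X>_t = int_0^t ((3/2) * X_s)^2 ds. Taking expectation inside the integral: E[<X>_t] = (3/2)^2 * int_0^t E[X_s^2] ds. For GBM, E[X_s^2] = x_0^2 * exp((2 mu + sigma^2) s). Integrating:
  E[<X>_t] = (3/2)^2 * (3/2)^2 * (exp((2*(1/4) + (3/2)^2) t) - 1) / (2*(1/4) + (3/2)^2)
           = (3/2)^2 * (3/2)^2 * (exp((11/4) t) - 1) / (11/4) = 81*exp(11*t/4)/44 - 81/44.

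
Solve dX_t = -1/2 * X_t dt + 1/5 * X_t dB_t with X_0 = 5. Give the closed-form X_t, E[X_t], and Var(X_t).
X_t = 5 * exp((-13/25) t + (1/5) B_t); E[X_t] = 5*exp(-t/2); Var(X_t) = (25*exp(t/25) - 25)*exp(-t)

For GBM dX = mu X dt + sigma X dB with X_0 = x_0, apply Itô to Y = log X: dY = (mu - sigma^2/2) dt + sigma dB, so Y_t = log(x_0) + (mu - sigma^2/2) t + sigma B_t and hence X_t = x_0 * exp((mu - sigma^2/2) t + sigma B_t).
With mu = -1/2, sigma = 1/5, x_0 = 5, this gives:
  X_t = 5 * exp((-13/25) * t + (1/5) * B_t).
Since sigma*B_t ~ Normal(0, sigma^2 t), E[exp(sigma*B_t)] = exp(sigma^2 t / 2); so E[X_t] = x_0 * exp((mu - sigma^2/2) t) * exp(sigma^2 t / 2) = x_0 * exp(mu t) = 5*exp(-t/2).
Var(X_t) = E[X_t^2] - (E[X_t])^2 = x_0^2 * exp(2 mu t) * (exp(sigma^2 t) - 1) = (25*exp(t/25) - 25)*exp(-t).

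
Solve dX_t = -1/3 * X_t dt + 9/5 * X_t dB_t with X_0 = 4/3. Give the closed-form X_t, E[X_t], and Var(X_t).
X_t = 4/3 * exp((-293/150) t + (9/5) B_t); E[X_t] = 4*exp(-t/3)/3; Var(X_t) = (16*exp(81*t/25) - 16)*exp(-2*t/3)/9

For GBM dX = mu X dt + sigma X dB with X_0 = x_0, apply Itô to Y = log X: dY = (mu - sigma^2/2) dt + sigma dB, so Y_t = log(x_0) + (mu - sigma^2/2) t + sigma B_t and hence X_t = x_0 * exp((mu - sigma^2/2) t + sigma B_t).
With mu = -1/3, sigma = 9/5, x_0 = 4/3, this gives:
  X_t = 4/3 * exp((-293/150) * t + (9/5) * B_t).
Since sigma*B_t ~ Normal(0, sigma^2 t), E[exp(sigma*B_t)] = exp(sigma^2 t / 2); so E[X_t] = x_0 * exp((mu - sigma^2/2) t) * exp(sigma^2 t / 2) = x_0 * exp(mu t) = 4*exp(-t/3)/3.
Var(X_t) = E[X_t^2] - (E[X_t])^2 = x_0^2 * exp(2 mu t) * (exp(sigma^2 t) - 1) = (16*exp(81*t/25) - 16)*exp(-2*t/3)/9.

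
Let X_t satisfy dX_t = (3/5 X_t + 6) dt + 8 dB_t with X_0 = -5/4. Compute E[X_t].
E[X_t] = 35*exp(3*t/5)/4 - 10

Taking expectations and using E[dB_t] = 0, the mean m(t) = E[X_t] satisfies the ODE m'(t) = a m(t) + b with m(0) = x_0. With a = 3/5, b = 6, x_0 = -5/4, the solution is
  m(t) = x_0 * exp(a t) + (b/a) * (exp(a t) - 1)
       = (-5/4) * exp((3/5) t) + (6/(3/5)) * (exp((3/5) t) - 1)
       = 35*exp(3*t/5)/4 - 10.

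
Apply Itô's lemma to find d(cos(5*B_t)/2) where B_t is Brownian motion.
d(cos(5*B_t)/2) = (-25*cos(5*B_t)/4) dt + (-5*sin(5*B_t)/2) dB_t

Itô's formula for f(B_t) gives d f(B_t) = f'(B_t) dB_t + (1/2) f''(B_t) dt. Compute derivatives of f(x) = cos(5*x)/2:
  f'(x)  = -5*sin(5*x)/2
  f''(x) = -25*cos(5*x)/2
Substitute x = B_t and multiply the f'' term by 1/2:
  drift     = (1/2) * (-25*cos(5*x)/2) evaluated at B_t = -25*cos(5*B_t)/4
  diffusion = (-5*sin(5*x)/2) evaluated at B_t = -5*sin(5*B_t)/2
Therefore d(cos(5*B_t)/2) = (-25*cos(5*B_t)/4) dt + (-5*sin(5*B_t)/2) dB_t.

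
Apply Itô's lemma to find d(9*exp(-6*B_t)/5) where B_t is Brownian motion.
d(9*exp(-6*B_t)/5) = (162*exp(-6*B_t)/5) dt + (-54*exp(-6*B_t)/5) dB_t

Itô's formula for f(B_t) gives d f(B_t) = f'(B_t) dB_t + (1/2) f''(B_t) dt. Compute derivatives of f(x) = 9*exp(-6*x)/5:
  f'(x)  = -54*exp(-6*x)/5
  f''(x) = 324*exp(-6*x)/5
Substitute x = B_t and multiply the f'' term by 1/2:
  drift     = (1/2) * (324*exp(-6*x)/5) evaluated at B_t = 162*exp(-6*B_t)/5
  diffusion = (-54*exp(-6*x)/5) evaluated at B_t = -54*exp(-6*B_t)/5
Therefore d(9*exp(-6*B_t)/5) = (162*exp(-6*B_t)/5) dt + (-54*exp(-6*B_t)/5) dB_t.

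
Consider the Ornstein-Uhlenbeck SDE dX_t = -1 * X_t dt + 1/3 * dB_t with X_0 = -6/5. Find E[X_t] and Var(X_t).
E[X_t] = -6*exp(-t)/5; Var(X_t) = 1/18 - exp(-2*t)/18

The OU SDE dX = -theta X dt + sigma dB admits the integrating factor exp(theta t): d(exp(theta t) X_t) = sigma exp(theta t) dB_t. Integrating from 0 to t:
  X_t = x_0 * exp(-theta t) + sigma * int_0^t exp(-theta (t-s)) dB_s.
The Itô integral has mean 0 and (by the Itô isometry) variance sigma^2 * int_0^t exp(-2 theta (t - s)) ds = sigma^2 * (1 - exp(-2 theta t)) / (2 theta).
With theta = 1, sigma = 1/3, x_0 = -6/5:
  E[X_t] = -6/5 * exp(-1 t) = -6*exp(-t)/5
  Var(X_t) = (1/3)^2 * (1 - exp(-2*1 t)) / (2 * 1) = 1/18 - exp(-2*t)/18.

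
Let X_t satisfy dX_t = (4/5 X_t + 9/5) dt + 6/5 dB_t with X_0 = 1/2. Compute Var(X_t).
Var(X_t) = 9*exp(8*t/5)/10 - 9/10

The variance V(t) = Var(X_t) satisfies V'(t) = 2 a V(t) + c^2 with V(0) = 0 (drift coefficient is linear in X, diffusion is constant). With a = 4/5, c = 6/5, the solution is
  V(t) = (c^2 / (2 a)) * (exp(2 a t) - 1)
       = ((6/5)^2 / (2*(4/5))) * (exp((8/5) t) - 1)
       = 9*exp(8*t/5)/10 - 9/10.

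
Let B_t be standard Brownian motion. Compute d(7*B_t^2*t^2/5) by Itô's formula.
d(7*B_t^2*t^2/5) = (7*t*(2*B_t^2 + t)/5) dt + (14*B_t*t^2/5) dB_t

Itô's formula for f(t, x): d f(t, B_t) = (f_t + (1/2) f_xx) dt + f_x dB_t. Compute partials of f(t, x) = 7*t^2*x^2/5:
  f_t(t,x)  = 14*t*x^2/5
  f_x(t,x)  = 14*t^2*x/5
  f_xx(t,x) = 14*t^2/5
Assemble drift = f_t + (1/2) f_xx = 7*t*(t + 2*x^2)/5 and diffusion = f_x = 14*t^2*x/5. Substituting x = B_t:
  d(7*B_t^2*t^2/5) = (7*t*(2*B_t^2 + t)/5) dt + (14*B_t*t^2/5) dB_t.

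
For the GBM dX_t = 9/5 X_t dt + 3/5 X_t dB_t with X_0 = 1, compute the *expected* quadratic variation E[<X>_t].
E[<X>_t] = exp(99*t/25)/11 - 1/11

<X>_t = int_0^t ((3/5) * X_s)^2 ds. Taking expectation inside the integral: E[<X>_t] = (3/5)^2 * int_0^t E[X_s^2] ds. For GBM, E[X_s^2] = x_0^2 * exp((2 mu + sigma^2) s). Integrating:
  E[<X>_t] = (3/5)^2 * 1^2 * (exp((2*(9/5) + (3/5)^2) t) - 1) / (2*(9/5) + (3/5)^2)
           = (3/5)^2 * 1^2 * (exp((99/25) t) - 1) / (99/25) = exp(99*t/25)/11 - 1/11.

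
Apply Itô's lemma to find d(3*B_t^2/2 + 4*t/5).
d(3*B_t^2/2 + 4*t/5) = (23/10) dt + (3*B_t) dB_t

Itô's formula for f(t, x): d f(t, B_t) = (f_t + (1/2) f_xx) dt + f_x dB_t. Compute partials of f(t, x) = 4*t/5 + 3*x^2/2:
  f_t(t,x)  = 4/5
  f_x(t,x)  = 3*x
  f_xx(t,x) = 3
Assemble drift = f_t + (1/2) f_xx = 23/10 and diffusion = f_x = 3*x. Substituting x = B_t:
  d(3*B_t^2/2 + 4*t/5) = (23/10) dt + (3*B_t) dB_t.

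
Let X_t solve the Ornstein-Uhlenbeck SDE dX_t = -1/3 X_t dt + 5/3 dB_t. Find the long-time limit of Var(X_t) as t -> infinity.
lim Var(X_t) = 25/6

The OU SDE dX = -theta X dt + sigma dB admits the integrating factor exp(theta t): d(exp(theta t) X_t) = sigma exp(theta t) dB_t. Integrating from 0 to t gives X_t = x_0 * exp(-theta t) + sigma * int_0^t exp(-theta (t-s)) dB_s for any initial x_0. The Itô integral has variance (by the Itô isometry) sigma^2 * int_0^t exp(-2 theta (t - s)) ds = sigma^2 * (1 - exp(-2 theta t)) / (2 theta), independent of x_0.
With theta = 1/3, sigma = 5/3:
  Var(X_t) = (5/3)^2 * (1 - exp(-2*1/3 t)) / (2 * 1/3) = 25/6 - 25*exp(-2*t/3)/6.
As t -> infinity, exp(-2*1/3 t) -> 0, so the stationary variance is sigma^2 / (2 theta) = 25/6.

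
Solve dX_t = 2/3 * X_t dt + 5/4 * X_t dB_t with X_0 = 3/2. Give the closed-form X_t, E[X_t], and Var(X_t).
X_t = 3/2 * exp((-11/96) t + (5/4) B_t); E[X_t] = 3*exp(2*t/3)/2; Var(X_t) = 9*(exp(25*t/16) - 1)*exp(4*t/3)/4

For GBM dX = mu X dt + sigma X dB with X_0 = x_0, apply Itô to Y = log X: dY = (mu - sigma^2/2) dt + sigma dB, so Y_t = log(x_0) + (mu - sigma^2/2) t + sigma B_t and hence X_t = x_0 * exp((mu - sigma^2/2) t + sigma B_t).
With mu = 2/3, sigma = 5/4, x_0 = 3/2, this gives:
  X_t = 3/2 * exp((-11/96) * t + (5/4) * B_t).
Since sigma*B_t ~ Normal(0, sigma^2 t), E[exp(sigma*B_t)] = exp(sigma^2 t / 2); so E[X_t] = x_0 * exp((mu - sigma^2/2) t) * exp(sigma^2 t / 2) = x_0 * exp(mu t) = 3*exp(2*t/3)/2.
Var(X_t) = E[X_t^2] - (E[X_t])^2 = x_0^2 * exp(2 mu t) * (exp(sigma^2 t) - 1) = 9*(exp(25*t/16) - 1)*exp(4*t/3)/4.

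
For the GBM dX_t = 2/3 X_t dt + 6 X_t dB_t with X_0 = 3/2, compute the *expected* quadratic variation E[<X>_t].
E[<X>_t] = 243*exp(112*t/3)/112 - 243/112

<X>_t = int_0^t (6 * X_s)^2 ds. Taking expectation inside the integral: E[<X>_t] = 6^2 * int_0^t E[X_s^2] ds. For GBM, E[X_s^2] = x_0^2 * exp((2 mu + sigma^2) s). Integrating:
  E[<X>_t] = 6^2 * (3/2)^2 * (exp((2*(2/3) + 6^2) t) - 1) / (2*(2/3) + 6^2)
           = 6^2 * (3/2)^2 * (exp((112/3) t) - 1) / (112/3) = 243*exp(112*t/3)/112 - 243/112.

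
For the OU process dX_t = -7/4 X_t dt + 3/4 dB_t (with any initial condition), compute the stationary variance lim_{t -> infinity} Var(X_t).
lim Var(X_t) = 9/56

The OU SDE dX = -theta X dt + sigma dB admits the integrating factor exp(theta t): d(exp(theta t) X_t) = sigma exp(theta t) dB_t. Integrating from 0 to t gives X_t = x_0 * exp(-theta t) + sigma * int_0^t exp(-theta (t-s)) dB_s for any initial x_0. The Itô integral has variance (by the Itô isometry) sigma^2 * int_0^t exp(-2 theta (t - s)) ds = sigma^2 * (1 - exp(-2 theta t)) / (2 theta), independent of x_0.
With theta = 7/4, sigma = 3/4:
  Var(X_t) = (3/4)^2 * (1 - exp(-2*7/4 t)) / (2 * 7/4) = 9/56 - 9*exp(-7*t/2)/56.
As t -> infinity, exp(-2*7/4 t) -> 0, so the stationary variance is sigma^2 / (2 theta) = 9/56.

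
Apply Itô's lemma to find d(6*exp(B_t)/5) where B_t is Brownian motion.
d(6*exp(B_t)/5) = (3*exp(B_t)/5) dt + (6*exp(B_t)/5) dB_t

Itô's formula for f(B_t) gives d f(B_t) = f'(B_t) dB_t + (1/2) f''(B_t) dt. Compute derivatives of f(x) = 6*exp(x)/5:
  f'(x)  = 6*exp(x)/5
  f''(x) = 6*exp(x)/5
Substitute x = B_t and multiply the f'' term by 1/2:
  drift     = (1/2) * (6*exp(x)/5) evaluated at B_t = 3*exp(B_t)/5
  diffusion = (6*exp(x)/5) evaluated at B_t = 6*exp(B_t)/5
Therefore d(6*exp(B_t)/5) = (3*exp(B_t)/5) dt + (6*exp(B_t)/5) dB_t.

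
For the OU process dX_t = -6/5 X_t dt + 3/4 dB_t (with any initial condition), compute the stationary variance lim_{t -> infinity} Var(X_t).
lim Var(X_t) = 15/64

The OU SDE dX = -theta X dt + sigma dB admits the integrating factor exp(theta t): d(exp(theta t) X_t) = sigma exp(theta t) dB_t. Integrating from 0 to t gives X_t = x_0 * exp(-theta t) + sigma * int_0^t exp(-theta (t-s)) dB_s for any initial x_0. The Itô integral has variance (by the Itô isometry) sigma^2 * int_0^t exp(-2 theta (t - s)) ds = sigma^2 * (1 - exp(-2 theta t)) / (2 theta), independent of x_0.
With theta = 6/5, sigma = 3/4:
  Var(X_t) = (3/4)^2 * (1 - exp(-2*6/5 t)) / (2 * 6/5) = 15/64 - 15*exp(-12*t/5)/64.
As t -> infinity, exp(-2*6/5 t) -> 0, so the stationary variance is sigma^2 / (2 theta) = 15/64.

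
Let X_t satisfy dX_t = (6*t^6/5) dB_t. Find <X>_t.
<X>_t = 36*t^13/325

For an Itô process dX_t = a(t) dt + b(t) dB_t, the quadratic variation is <X>_t = int_0^t b(s)^2 ds (the drift term does not contribute). Here b(s) = 6*s^6/5, so
  b(s)^2 = 36*s^12/25.
Integrating from 0 to t:
  <X>_t = int_0^t (36*s^12/25) ds = 36*t^13/325.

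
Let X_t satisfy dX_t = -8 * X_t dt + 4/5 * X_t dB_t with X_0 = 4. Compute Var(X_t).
Var(X_t) = (16*exp(16*t/25) - 16)*exp(-16*t)

For GBM dX = mu X dt + sigma X dB with X_0 = x_0, apply Itô to Y = log X: dY = (mu - sigma^2/2) dt + sigma dB, so Y_t = log(x_0) + (mu - sigma^2/2) t + sigma B_t and hence X_t = x_0 * exp((mu - sigma^2/2) t + sigma B_t).
With mu = -8, sigma = 4/5, x_0 = 4, this gives:
  X_t = 4 * exp((-208/25) * t + (4/5) * B_t).
Since sigma*B_t ~ Normal(0, sigma^2 t), E[exp(sigma*B_t)] = exp(sigma^2 t / 2); so E[X_t] = x_0 * exp((mu - sigma^2/2) t) * exp(sigma^2 t / 2) = x_0 * exp(mu t) = 4*exp(-8*t).
Var(X_t) = E[X_t^2] - (E[X_t])^2 = x_0^2 * exp(2 mu t) * (exp(sigma^2 t) - 1) = (16*exp(16*t/25) - 16)*exp(-16*t).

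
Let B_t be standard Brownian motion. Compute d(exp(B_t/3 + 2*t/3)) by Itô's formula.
d(exp(B_t/3 + 2*t/3)) = (13*exp(B_t/3 + 2*t/3)/18) dt + (exp(B_t/3 + 2*t/3)/3) dB_t

Itô's formula for f(t, x): d f(t, B_t) = (f_t + (1/2) f_xx) dt + f_x dB_t. Compute partials of f(t, x) = exp(2*t/3 + x/3):
  f_t(t,x)  = 2*exp(2*t/3 + x/3)/3
  f_x(t,x)  = exp(2*t/3 + x/3)/3
  f_xx(t,x) = exp(2*t/3 + x/3)/9
Assemble drift = f_t + (1/2) f_xx = 13*exp(2*t/3 + x/3)/18 and diffusion = f_x = exp(2*t/3 + x/3)/3. Substituting x = B_t:
  d(exp(B_t/3 + 2*t/3)) = (13*exp(B_t/3 + 2*t/3)/18) dt + (exp(B_t/3 + 2*t/3)/3) dB_t.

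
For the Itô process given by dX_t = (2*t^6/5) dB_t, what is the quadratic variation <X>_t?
<X>_t = 4*t^13/325

For an Itô process dX_t = a(t) dt + b(t) dB_t, the quadratic variation is <X>_t = int_0^t b(s)^2 ds (the drift term does not contribute). Here b(s) = 2*s^6/5, so
  b(s)^2 = 4*s^12/25.
Integrating from 0 to t:
  <X>_t = int_0^t (4*s^12/25) ds = 4*t^13/325.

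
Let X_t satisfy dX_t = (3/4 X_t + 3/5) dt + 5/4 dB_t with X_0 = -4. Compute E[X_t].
E[X_t] = -16*exp(3*t/4)/5 - 4/5

Taking expectations and using E[dB_t] = 0, the mean m(t) = E[X_t] satisfies the ODE m'(t) = a m(t) + b with m(0) = x_0. With a = 3/4, b = 3/5, x_0 = -4, the solution is
  m(t) = x_0 * exp(a t) + (b/a) * (exp(a t) - 1)
       = (-4) * exp((3/4) t) + ((3/5)/(3/4)) * (exp((3/4) t) - 1)
       = -16*exp(3*t/4)/5 - 4/5.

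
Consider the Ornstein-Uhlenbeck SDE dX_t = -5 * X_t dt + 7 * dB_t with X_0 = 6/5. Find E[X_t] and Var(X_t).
E[X_t] = 6*exp(-5*t)/5; Var(X_t) = 49/10 - 49*exp(-10*t)/10

The OU SDE dX = -theta X dt + sigma dB admits the integrating factor exp(theta t): d(exp(theta t) X_t) = sigma exp(theta t) dB_t. Integrating from 0 to t:
  X_t = x_0 * exp(-theta t) + sigma * int_0^t exp(-theta (t-s)) dB_s.
The Itô integral has mean 0 and (by the Itô isometry) variance sigma^2 * int_0^t exp(-2 theta (t - s)) ds = sigma^2 * (1 - exp(-2 theta t)) / (2 theta).
With theta = 5, sigma = 7, x_0 = 6/5:
  E[X_t] = 6/5 * exp(-5 t) = 6*exp(-5*t)/5
  Var(X_t) = (7)^2 * (1 - exp(-2*5 t)) / (2 * 5) = 49/10 - 49*exp(-10*t)/10.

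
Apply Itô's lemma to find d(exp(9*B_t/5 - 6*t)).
d(exp(9*B_t/5 - 6*t)) = (-219*exp(9*B_t/5 - 6*t)/50) dt + (9*exp(9*B_t/5 - 6*t)/5) dB_t

Itô's formula for f(t, x): d f(t, B_t) = (f_t + (1/2) f_xx) dt + f_x dB_t. Compute partials of f(t, x) = exp(-6*t + 9*x/5):
  f_t(t,x)  = -6*exp(-6*t + 9*x/5)
  f_x(t,x)  = 9*exp(-6*t + 9*x/5)/5
  f_xx(t,x) = 81*exp(-6*t + 9*x/5)/25
Assemble drift = f_t + (1/2) f_xx = -219*exp(-6*t + 9*x/5)/50 and diffusion = f_x = 9*exp(-6*t + 9*x/5)/5. Substituting x = B_t:
  d(exp(9*B_t/5 - 6*t)) = (-219*exp(9*B_t/5 - 6*t)/50) dt + (9*exp(9*B_t/5 - 6*t)/5) dB_t.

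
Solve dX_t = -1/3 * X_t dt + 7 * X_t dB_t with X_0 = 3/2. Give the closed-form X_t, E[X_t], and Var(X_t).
X_t = 3/2 * exp((-149/6) t + (7) B_t); E[X_t] = 3*exp(-t/3)/2; Var(X_t) = (9*exp(49*t) - 9)*exp(-2*t/3)/4

For GBM dX = mu X dt + sigma X dB with X_0 = x_0, apply Itô to Y = log X: dY = (mu - sigma^2/2) dt + sigma dB, so Y_t = log(x_0) + (mu - sigma^2/2) t + sigma B_t and hence X_t = x_0 * exp((mu - sigma^2/2) t + sigma B_t).
With mu = -1/3, sigma = 7, x_0 = 3/2, this gives:
  X_t = 3/2 * exp((-149/6) * t + (7) * B_t).
Since sigma*B_t ~ Normal(0, sigma^2 t), E[exp(sigma*B_t)] = exp(sigma^2 t / 2); so E[X_t] = x_0 * exp((mu - sigma^2/2) t) * exp(sigma^2 t / 2) = x_0 * exp(mu t) = 3*exp(-t/3)/2.
Var(X_t) = E[X_t^2] - (E[X_t])^2 = x_0^2 * exp(2 mu t) * (exp(sigma^2 t) - 1) = (9*exp(49*t) - 9)*exp(-2*t/3)/4.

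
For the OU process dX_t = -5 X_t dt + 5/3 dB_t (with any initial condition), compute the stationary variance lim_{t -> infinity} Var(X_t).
lim Var(X_t) = 5/18

The OU SDE dX = -theta X dt + sigma dB admits the integrating factor exp(theta t): d(exp(theta t) X_t) = sigma exp(theta t) dB_t. Integrating from 0 to t gives X_t = x_0 * exp(-theta t) + sigma * int_0^t exp(-theta (t-s)) dB_s for any initial x_0. The Itô integral has variance (by the Itô isometry) sigma^2 * int_0^t exp(-2 theta (t - s)) ds = sigma^2 * (1 - exp(-2 theta t)) / (2 theta), independent of x_0.
With theta = 5, sigma = 5/3:
  Var(X_t) = (5/3)^2 * (1 - exp(-2*5 t)) / (2 * 5) = 5/18 - 5*exp(-10*t)/18.
As t -> infinity, exp(-2*5 t) -> 0, so the stationary variance is sigma^2 / (2 theta) = 5/18.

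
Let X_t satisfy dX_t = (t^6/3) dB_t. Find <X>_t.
<X>_t = t^13/117

For an Itô process dX_t = a(t) dt + b(t) dB_t, the quadratic variation is <X>_t = int_0^t b(s)^2 ds (the drift term does not contribute). Here b(s) = s^6/3, so
  b(s)^2 = s^12/9.
Integrating from 0 to t:
  <X>_t = int_0^t (s^12/9) ds = t^13/117.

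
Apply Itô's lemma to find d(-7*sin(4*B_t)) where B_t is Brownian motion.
d(-7*sin(4*B_t)) = (56*sin(4*B_t)) dt + (-28*cos(4*B_t)) dB_t

Itô's formula for f(B_t) gives d f(B_t) = f'(B_t) dB_t + (1/2) f''(B_t) dt. Compute derivatives of f(x) = -7*sin(4*x):
  f'(x)  = -28*cos(4*x)
  f''(x) = 112*sin(4*x)
Substitute x = B_t and multiply the f'' term by 1/2:
  drift     = (1/2) * (112*sin(4*x)) evaluated at B_t = 56*sin(4*B_t)
  diffusion = (-28*cos(4*x)) evaluated at B_t = -28*cos(4*B_t)
Therefore d(-7*sin(4*B_t)) = (56*sin(4*B_t)) dt + (-28*cos(4*B_t)) dB_t.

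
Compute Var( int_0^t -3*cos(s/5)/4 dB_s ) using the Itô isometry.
Var = 9*t/32 + 45*sin(2*t/5)/64

The Itô integral of a deterministic integrand f(s) has mean 0 because each increment f(s) * (B_{s+ds} - B_s) has mean 0. By the Itô isometry:
  Var( int_0^t f(s) dB_s ) = E[ (int_0^t f(s) dB_s)^2 ] = int_0^t f(s)^2 ds.
Here f(s) = -3*cos(s/5)/4, so f(s)^2 = 9*cos(s/5)^2/16. Integrate:
  int_0^t (9*cos(s/5)^2/16) ds = 9*t/32 + 45*sin(2*t/5)/64.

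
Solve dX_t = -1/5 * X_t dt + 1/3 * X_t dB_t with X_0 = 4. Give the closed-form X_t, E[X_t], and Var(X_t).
X_t = 4 * exp((-23/90) t + (1/3) B_t); E[X_t] = 4*exp(-t/5); Var(X_t) = (16*exp(t/9) - 16)*exp(-2*t/5)

For GBM dX = mu X dt + sigma X dB with X_0 = x_0, apply Itô to Y = log X: dY = (mu - sigma^2/2) dt + sigma dB, so Y_t = log(x_0) + (mu - sigma^2/2) t + sigma B_t and hence X_t = x_0 * exp((mu - sigma^2/2) t + sigma B_t).
With mu = -1/5, sigma = 1/3, x_0 = 4, this gives:
  X_t = 4 * exp((-23/90) * t + (1/3) * B_t).
Since sigma*B_t ~ Normal(0, sigma^2 t), E[exp(sigma*B_t)] = exp(sigma^2 t / 2); so E[X_t] = x_0 * exp((mu - sigma^2/2) t) * exp(sigma^2 t / 2) = x_0 * exp(mu t) = 4*exp(-t/5).
Var(X_t) = E[X_t^2] - (E[X_t])^2 = x_0^2 * exp(2 mu t) * (exp(sigma^2 t) - 1) = (16*exp(t/9) - 16)*exp(-2*t/5).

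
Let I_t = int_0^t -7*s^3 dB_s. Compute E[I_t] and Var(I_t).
E[I_t] = 0; Var(I_t) = 7*t^7

The Itô integral of a deterministic integrand f(s) has mean 0 because each increment f(s) * (B_{s+ds} - B_s) has mean 0. By the Itô isometry:
  Var( int_0^t f(s) dB_s ) = E[ (int_0^t f(s) dB_s)^2 ] = int_0^t f(s)^2 ds.
Here f(s) = -7*s^3, so f(s)^2 = 49*s^6. Integrate:
  int_0^t (49*s^6) ds = 7*t^7.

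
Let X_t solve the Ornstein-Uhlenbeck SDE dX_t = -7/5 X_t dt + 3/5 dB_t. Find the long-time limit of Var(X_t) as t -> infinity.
lim Var(X_t) = 9/70

The OU SDE dX = -theta X dt + sigma dB admits the integrating factor exp(theta t): d(exp(theta t) X_t) = sigma exp(theta t) dB_t. Integrating from 0 to t gives X_t = x_0 * exp(-theta t) + sigma * int_0^t exp(-theta (t-s)) dB_s for any initial x_0. The Itô integral has variance (by the Itô isometry) sigma^2 * int_0^t exp(-2 theta (t - s)) ds = sigma^2 * (1 - exp(-2 theta t)) / (2 theta), independent of x_0.
With theta = 7/5, sigma = 3/5:
  Var(X_t) = (3/5)^2 * (1 - exp(-2*7/5 t)) / (2 * 7/5) = 9/70 - 9*exp(-14*t/5)/70.
As t -> infinity, exp(-2*7/5 t) -> 0, so the stationary variance is sigma^2 / (2 theta) = 9/70.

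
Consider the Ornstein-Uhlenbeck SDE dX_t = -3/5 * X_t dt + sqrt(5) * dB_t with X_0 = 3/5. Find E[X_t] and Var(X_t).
E[X_t] = 3*exp(-3*t/5)/5; Var(X_t) = 25/6 - 25*exp(-6*t/5)/6

The OU SDE dX = -theta X dt + sigma dB admits the integrating factor exp(theta t): d(exp(theta t) X_t) = sigma exp(theta t) dB_t. Integrating from 0 to t:
  X_t = x_0 * exp(-theta t) + sigma * int_0^t exp(-theta (t-s)) dB_s.
The Itô integral has mean 0 and (by the Itô isometry) variance sigma^2 * int_0^t exp(-2 theta (t - s)) ds = sigma^2 * (1 - exp(-2 theta t)) / (2 theta).
With theta = 3/5, sigma = sqrt(5), x_0 = 3/5:
  E[X_t] = 3/5 * exp(-3/5 t) = 3*exp(-3*t/5)/5
  Var(X_t) = (sqrt(5))^2 * (1 - exp(-2*3/5 t)) / (2 * 3/5) = 25/6 - 25*exp(-6*t/5)/6.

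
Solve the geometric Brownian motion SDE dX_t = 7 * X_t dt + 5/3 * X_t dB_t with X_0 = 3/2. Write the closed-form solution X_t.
X_t = 3/2 * exp((101/18) * t + (5/3) * B_t)

For GBM dX = mu X dt + sigma X dB with X_0 = x_0, apply Itô to Y = log X: dY = (mu - sigma^2/2) dt + sigma dB, so Y_t = log(x_0) + (mu - sigma^2/2) t + sigma B_t and hence X_t = x_0 * exp((mu - sigma^2/2) t + sigma B_t).
With mu = 7, sigma = 5/3, x_0 = 3/2, this gives:
  X_t = 3/2 * exp((101/18) * t + (5/3) * B_t).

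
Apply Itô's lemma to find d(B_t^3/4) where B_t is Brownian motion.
d(B_t^3/4) = (3*B_t/4) dt + (3*B_t^2/4) dB_t

Itô's formula for f(B_t) gives d f(B_t) = f'(B_t) dB_t + (1/2) f''(B_t) dt. Compute derivatives of f(x) = x^3/4:
  f'(x)  = 3*x^2/4
  f''(x) = 3*x/2
Substitute x = B_t and multiply the f'' term by 1/2:
  drift     = (1/2) * (3*x/2) evaluated at B_t = 3*B_t/4
  diffusion = (3*x^2/4) evaluated at B_t = 3*B_t^2/4
Therefore d(B_t^3/4) = (3*B_t/4) dt + (3*B_t^2/4) dB_t.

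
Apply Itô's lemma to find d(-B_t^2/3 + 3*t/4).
d(-B_t^2/3 + 3*t/4) = (5/12) dt + (-2*B_t/3) dB_t

Itô's formula for f(t, x): d f(t, B_t) = (f_t + (1/2) f_xx) dt + f_x dB_t. Compute partials of f(t, x) = 3*t/4 - x^2/3:
  f_t(t,x)  = 3/4
  f_x(t,x)  = -2*x/3
  f_xx(t,x) = -2/3
Assemble drift = f_t + (1/2) f_xx = 5/12 and diffusion = f_x = -2*x/3. Substituting x = B_t:
  d(-B_t^2/3 + 3*t/4) = (5/12) dt + (-2*B_t/3) dB_t.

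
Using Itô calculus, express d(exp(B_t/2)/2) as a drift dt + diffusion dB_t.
d(exp(B_t/2)/2) = (exp(B_t/2)/16) dt + (exp(B_t/2)/4) dB_t

Itô's formula for f(B_t) gives d f(B_t) = f'(B_t) dB_t + (1/2) f''(B_t) dt. Compute derivatives of f(x) = exp(x/2)/2:
  f'(x)  = exp(x/2)/4
  f''(x) = exp(x/2)/8
Substitute x = B_t and multiply the f'' term by 1/2:
  drift     = (1/2) * (exp(x/2)/8) evaluated at B_t = exp(B_t/2)/16
  diffusion = (exp(x/2)/4) evaluated at B_t = exp(B_t/2)/4
Therefore d(exp(B_t/2)/2) = (exp(B_t/2)/16) dt + (exp(B_t/2)/4) dB_t.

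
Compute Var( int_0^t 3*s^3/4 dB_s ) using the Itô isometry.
Var = 9*t^7/112

The Itô integral of a deterministic integrand f(s) has mean 0 because each increment f(s) * (B_{s+ds} - B_s) has mean 0. By the Itô isometry:
  Var( int_0^t f(s) dB_s ) = E[ (int_0^t f(s) dB_s)^2 ] = int_0^t f(s)^2 ds.
Here f(s) = 3*s^3/4, so f(s)^2 = 9*s^6/16. Integrate:
  int_0^t (9*s^6/16) ds = 9*t^7/112.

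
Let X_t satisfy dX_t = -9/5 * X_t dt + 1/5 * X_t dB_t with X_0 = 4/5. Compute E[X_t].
E[X_t] = 4*exp(-9*t/5)/5

For GBM dX = mu X dt + sigma X dB with X_0 = x_0, apply Itô to Y = log X: dY = (mu - sigma^2/2) dt + sigma dB, so Y_t = log(x_0) + (mu - sigma^2/2) t + sigma B_t and hence X_t = x_0 * exp((mu - sigma^2/2) t + sigma B_t).
With mu = -9/5, sigma = 1/5, x_0 = 4/5, this gives:
  X_t = 4/5 * exp((-91/50) * t + (1/5) * B_t).
Since sigma*B_t ~ Normal(0, sigma^2 t), E[exp(sigma*B_t)] = exp(sigma^2 t / 2); so E[X_t] = x_0 * exp((mu - sigma^2/2) t) * exp(sigma^2 t / 2) = x_0 * exp(mu t) = 4*exp(-9*t/5)/5.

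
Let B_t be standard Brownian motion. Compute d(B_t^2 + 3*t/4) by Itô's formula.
d(B_t^2 + 3*t/4) = (7/4) dt + (2*B_t) dB_t

Itô's formula for f(t, x): d f(t, B_t) = (f_t + (1/2) f_xx) dt + f_x dB_t. Compute partials of f(t, x) = 3*t/4 + x^2:
  f_t(t,x)  = 3/4
  f_x(t,x)  = 2*x
  f_xx(t,x) = 2
Assemble drift = f_t + (1/2) f_xx = 7/4 and diffusion = f_x = 2*x. Substituting x = B_t:
  d(B_t^2 + 3*t/4) = (7/4) dt + (2*B_t) dB_t.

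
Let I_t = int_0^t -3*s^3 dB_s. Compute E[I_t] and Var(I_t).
E[I_t] = 0; Var(I_t) = 9*t^7/7

The Itô integral of a deterministic integrand f(s) has mean 0 because each increment f(s) * (B_{s+ds} - B_s) has mean 0. By the Itô isometry:
  Var( int_0^t f(s) dB_s ) = E[ (int_0^t f(s) dB_s)^2 ] = int_0^t f(s)^2 ds.
Here f(s) = -3*s^3, so f(s)^2 = 9*s^6. Integrate:
  int_0^t (9*s^6) ds = 9*t^7/7.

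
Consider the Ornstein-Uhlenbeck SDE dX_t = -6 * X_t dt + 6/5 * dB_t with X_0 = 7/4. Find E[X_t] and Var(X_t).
E[X_t] = 7*exp(-6*t)/4; Var(X_t) = 3/25 - 3*exp(-12*t)/25

The OU SDE dX = -theta X dt + sigma dB admits the integrating factor exp(theta t): d(exp(theta t) X_t) = sigma exp(theta t) dB_t. Integrating from 0 to t:
  X_t = x_0 * exp(-theta t) + sigma * int_0^t exp(-theta (t-s)) dB_s.
The Itô integral has mean 0 and (by the Itô isometry) variance sigma^2 * int_0^t exp(-2 theta (t - s)) ds = sigma^2 * (1 - exp(-2 theta t)) / (2 theta).
With theta = 6, sigma = 6/5, x_0 = 7/4:
  E[X_t] = 7/4 * exp(-6 t) = 7*exp(-6*t)/4
  Var(X_t) = (6/5)^2 * (1 - exp(-2*6 t)) / (2 * 6) = 3/25 - 3*exp(-12*t)/25.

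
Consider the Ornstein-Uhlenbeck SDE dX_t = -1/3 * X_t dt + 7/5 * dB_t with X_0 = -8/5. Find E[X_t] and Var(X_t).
E[X_t] = -8*exp(-t/3)/5; Var(X_t) = 147/50 - 147*exp(-2*t/3)/50

The OU SDE dX = -theta X dt + sigma dB admits the integrating factor exp(theta t): d(exp(theta t) X_t) = sigma exp(theta t) dB_t. Integrating from 0 to t:
  X_t = x_0 * exp(-theta t) + sigma * int_0^t exp(-theta (t-s)) dB_s.
The Itô integral has mean 0 and (by the Itô isometry) variance sigma^2 * int_0^t exp(-2 theta (t - s)) ds = sigma^2 * (1 - exp(-2 theta t)) / (2 theta).
With theta = 1/3, sigma = 7/5, x_0 = -8/5:
  E[X_t] = -8/5 * exp(-1/3 t) = -8*exp(-t/3)/5
  Var(X_t) = (7/5)^2 * (1 - exp(-2*1/3 t)) / (2 * 1/3) = 147/50 - 147*exp(-2*t/3)/50.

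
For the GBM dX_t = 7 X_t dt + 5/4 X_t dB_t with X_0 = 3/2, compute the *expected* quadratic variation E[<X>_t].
E[<X>_t] = 75*exp(249*t/16)/332 - 75/332

<X>_t = int_0^t ((5/4) * X_s)^2 ds. Taking expectation inside the integral: E[<X>_t] = (5/4)^2 * int_0^t E[X_s^2] ds. For GBM, E[X_s^2] = x_0^2 * exp((2 mu + sigma^2) s). Integrating:
  E[<X>_t] = (5/4)^2 * (3/2)^2 * (exp((2*7 + (5/4)^2) t) - 1) / (2*7 + (5/4)^2)
           = (5/4)^2 * (3/2)^2 * (exp((249/16) t) - 1) / (249/16) = 75*exp(249*t/16)/332 - 75/332.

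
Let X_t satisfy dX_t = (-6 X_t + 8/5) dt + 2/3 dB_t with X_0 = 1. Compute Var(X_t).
Var(X_t) = 1/27 - exp(-12*t)/27

The variance V(t) = Var(X_t) satisfies V'(t) = 2 a V(t) + c^2 with V(0) = 0 (drift coefficient is linear in X, diffusion is constant). With a = -6, c = 2/3, the solution is
  V(t) = (c^2 / (2 a)) * (exp(2 a t) - 1)
       = ((2/3)^2 / (2*(-6))) * (exp((-12) t) - 1)
       = 1/27 - exp(-12*t)/27.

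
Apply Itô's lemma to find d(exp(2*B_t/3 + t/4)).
d(exp(2*B_t/3 + t/4)) = (17*exp(2*B_t/3 + t/4)/36) dt + (2*exp(2*B_t/3 + t/4)/3) dB_t

Itô's formula for f(t, x): d f(t, B_t) = (f_t + (1/2) f_xx) dt + f_x dB_t. Compute partials of f(t, x) = exp(t/4 + 2*x/3):
  f_t(t,x)  = exp(t/4 + 2*x/3)/4
  f_x(t,x)  = 2*exp(t/4 + 2*x/3)/3
  f_xx(t,x) = 4*exp(t/4 + 2*x/3)/9
Assemble drift = f_t + (1/2) f_xx = 17*exp(t/4 + 2*x/3)/36 and diffusion = f_x = 2*exp(t/4 + 2*x/3)/3. Substituting x = B_t:
  d(exp(2*B_t/3 + t/4)) = (17*exp(2*B_t/3 + t/4)/36) dt + (2*exp(2*B_t/3 + t/4)/3) dB_t.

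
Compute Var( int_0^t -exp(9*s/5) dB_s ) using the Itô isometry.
Var = 5*exp(18*t/5)/18 - 5/18

The Itô integral of a deterministic integrand f(s) has mean 0 because each increment f(s) * (B_{s+ds} - B_s) has mean 0. By the Itô isometry:
  Var( int_0^t f(s) dB_s ) = E[ (int_0^t f(s) dB_s)^2 ] = int_0^t f(s)^2 ds.
Here f(s) = -exp(9*s/5), so f(s)^2 = exp(18*s/5). Integrate:
  int_0^t (exp(18*s/5)) ds = 5*exp(18*t/5)/18 - 5/18.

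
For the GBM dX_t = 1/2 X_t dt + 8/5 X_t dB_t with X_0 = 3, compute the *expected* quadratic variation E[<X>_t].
E[<X>_t] = 576*exp(89*t/25)/89 - 576/89

<X>_t = int_0^t ((8/5) * X_s)^2 ds. Taking expectation inside the integral: E[<X>_t] = (8/5)^2 * int_0^t E[X_s^2] ds. For GBM, E[X_s^2] = x_0^2 * exp((2 mu + sigma^2) s). Integrating:
  E[<X>_t] = (8/5)^2 * 3^2 * (exp((2*(1/2) + (8/5)^2) t) - 1) / (2*(1/2) + (8/5)^2)
           = (8/5)^2 * 3^2 * (exp((89/25) t) - 1) / (89/25) = 576*exp(89*t/25)/89 - 576/89.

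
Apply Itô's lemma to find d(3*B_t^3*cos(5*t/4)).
d(3*B_t^3*cos(5*t/4)) = (-15*B_t^3*sin(5*t/4)/4 + 9*B_t*cos(5*t/4)) dt + (9*B_t^2*cos(5*t/4)) dB_t

Itô's formula for f(t, x): d f(t, B_t) = (f_t + (1/2) f_xx) dt + f_x dB_t. Compute partials of f(t, x) = 3*x^3*cos(5*t/4):
  f_t(t,x)  = -15*x^3*sin(5*t/4)/4
  f_x(t,x)  = 9*x^2*cos(5*t/4)
  f_xx(t,x) = 18*x*cos(5*t/4)
Assemble drift = f_t + (1/2) f_xx = -15*x^3*sin(5*t/4)/4 + 9*x*cos(5*t/4) and diffusion = f_x = 9*x^2*cos(5*t/4). Substituting x = B_t:
  d(3*B_t^3*cos(5*t/4)) = (-15*B_t^3*sin(5*t/4)/4 + 9*B_t*cos(5*t/4)) dt + (9*B_t^2*cos(5*t/4)) dB_t.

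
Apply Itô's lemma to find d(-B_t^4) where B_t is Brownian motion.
d(-B_t^4) = (-6*B_t^2) dt + (-4*B_t^3) dB_t

Itô's formula for f(B_t) gives d f(B_t) = f'(B_t) dB_t + (1/2) f''(B_t) dt. Compute derivatives of f(x) = -x^4:
  f'(x)  = -4*x^3
  f''(x) = -12*x^2
Substitute x = B_t and multiply the f'' term by 1/2:
  drift     = (1/2) * (-12*x^2) evaluated at B_t = -6*B_t^2
  diffusion = (-4*x^3) evaluated at B_t = -4*B_t^3
Therefore d(-B_t^4) = (-6*B_t^2) dt + (-4*B_t^3) dB_t.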